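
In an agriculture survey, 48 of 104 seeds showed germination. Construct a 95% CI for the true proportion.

p̂ = 0.462. CI = p̂ ± z*√(p̂(1-p̂)/n) = (0.366, 0.557)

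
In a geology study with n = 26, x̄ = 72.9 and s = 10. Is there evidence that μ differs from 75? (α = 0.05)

t = (x̄ - μ₀)/(s/√n) = (72.9 - 75)/(10/√26) = -1.071. df = 25, critical t = ±2.06. Fail to reject H₀.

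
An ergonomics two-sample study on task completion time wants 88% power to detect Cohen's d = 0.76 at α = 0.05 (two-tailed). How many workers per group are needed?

z_{α/2} = 1.96, z_β = Φ⁻¹(0.88) = 1.175. For medium effect (d = 0.76): n per group = 2(z_{α/2} + z_β)²/d² = 2(1.96 + 1.175)²/0.76² = 34.03 → 35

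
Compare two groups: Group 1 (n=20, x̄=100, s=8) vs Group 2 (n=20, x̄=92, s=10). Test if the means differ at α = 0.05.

Pooled sp = 9.06. t = 2.794, df = 38. Critical t = ±2.024. Reject H₀.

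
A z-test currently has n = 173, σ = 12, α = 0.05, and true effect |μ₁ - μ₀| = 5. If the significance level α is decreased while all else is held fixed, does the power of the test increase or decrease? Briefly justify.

Power decreases: a smaller α raises the critical value, so less of the H₁ sampling distribution falls in the rejection region.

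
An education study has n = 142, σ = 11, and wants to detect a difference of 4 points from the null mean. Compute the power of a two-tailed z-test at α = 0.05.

SE = σ/√n = 11/√142 = 0.923. Non-centrality λ = d/SE = 4/0.923 = 4.333. Power ≈ Φ(λ - z_{α/2}) = Φ(4.333 - 1.96) = Φ(2.373) = 0.991.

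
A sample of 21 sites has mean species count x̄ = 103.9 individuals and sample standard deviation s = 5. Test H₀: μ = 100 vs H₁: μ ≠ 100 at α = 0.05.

t = (x̄ - μ₀)/(s/√n) = (103.9 - 100)/(5/√21) = 3.574. df = 20, critical t = ±2.086. Reject H₀.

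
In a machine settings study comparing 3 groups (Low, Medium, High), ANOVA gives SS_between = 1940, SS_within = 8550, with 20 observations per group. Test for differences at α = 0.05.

df_between = 2, df_within = 57. F = MS_between/MS_within = 970.0/150.0 = 6.467. F_crit ≈ 3.159. Reject H₀. At least one mean differs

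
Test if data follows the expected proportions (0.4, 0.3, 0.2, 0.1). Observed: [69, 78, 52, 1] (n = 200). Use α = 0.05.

Expected: [80.0, 60.0, 40.0, 20.0]. χ² = 28.562. df = 3, critical = 7.815. Reject H₀.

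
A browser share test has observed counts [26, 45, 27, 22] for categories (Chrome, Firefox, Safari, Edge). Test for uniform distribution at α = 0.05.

Expected = 30 each. χ² = Σ(O-E)²/E = 10.467. df = 3, critical value = 7.815. Reject H₀.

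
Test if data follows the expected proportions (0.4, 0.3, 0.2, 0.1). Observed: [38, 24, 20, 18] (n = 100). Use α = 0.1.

Expected: [40.0, 30.0, 20.0, 10.0]. χ² = 7.7. df = 3, critical = 6.251. Reject H₀.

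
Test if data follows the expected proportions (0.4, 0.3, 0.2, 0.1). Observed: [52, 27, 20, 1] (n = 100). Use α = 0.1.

Expected: [40.0, 30.0, 20.0, 10.0]. χ² = 12.0. df = 3, critical = 6.251. Reject H₀.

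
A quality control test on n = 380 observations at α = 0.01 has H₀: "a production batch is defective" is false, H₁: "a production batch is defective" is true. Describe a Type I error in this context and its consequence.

Type I error: rejecting H₀ when it is true — concluding that a production batch is defective when in fact it is not. Consequence: scrapping a good batch — wasted material and cost for no reason.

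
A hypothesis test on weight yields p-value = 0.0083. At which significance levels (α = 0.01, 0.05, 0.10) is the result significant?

p = 0.0083. Significant at: α = 0.01, 0.05, 0.1.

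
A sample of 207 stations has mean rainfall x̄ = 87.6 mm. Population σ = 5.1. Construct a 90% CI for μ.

CI = x̄ ± z*(σ/√n) = 87.6 ± 1.645(5.1/√207) = 87.6 ± 0.58 = (87.02, 88.18)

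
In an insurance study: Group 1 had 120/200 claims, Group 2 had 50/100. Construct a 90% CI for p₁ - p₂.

p̂₁ = 0.6, p̂₂ = 0.5. Difference = 0.1. CI = (-0.0, 0.2)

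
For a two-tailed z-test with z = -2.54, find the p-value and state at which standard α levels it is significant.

p = 2·P(Z > |-2.54|) = 2·(1 - Φ(2.54)) ≈ 0.0111. Significant at α = 0.1; Significant at α = 0.05.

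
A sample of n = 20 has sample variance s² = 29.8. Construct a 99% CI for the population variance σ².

df = 19. χ²_{0.005} = 38.582, χ²_{0.995} = 6.844. CI for σ² = ((n-1)s²/χ²_{α/2}, (n-1)s²/χ²_{1-α/2}) = (19·29.8/38.582, 19·29.8/6.844) = (14.68, 82.73)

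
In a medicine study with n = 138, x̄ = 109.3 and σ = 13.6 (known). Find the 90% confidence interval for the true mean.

CI = x̄ ± z*(σ/√n) = 109.3 ± 1.645(13.6/√138) = 109.3 ± 1.9 = (107.4, 111.2)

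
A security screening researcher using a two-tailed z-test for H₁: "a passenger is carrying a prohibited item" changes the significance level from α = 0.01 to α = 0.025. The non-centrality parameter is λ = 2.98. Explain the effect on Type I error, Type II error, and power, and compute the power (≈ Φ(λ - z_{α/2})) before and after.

Increasing α from 0.01 to 0.025:
• Type I error rate increases (α is the Type I rate by definition).
• Critical value moves from z_{α/2} = 2.576 to 2.241, so power = Φ(λ - z_{α/2}) goes from Φ(2.98 - 2.576) = 0.657 to Φ(2.98 - 2.241) = 0.77.
• Type II error rate β = 1 - power therefore decreases (0.343 → 0.23).
Appropriate when false negatives are costly — here, letting a prohibited item through — security breach.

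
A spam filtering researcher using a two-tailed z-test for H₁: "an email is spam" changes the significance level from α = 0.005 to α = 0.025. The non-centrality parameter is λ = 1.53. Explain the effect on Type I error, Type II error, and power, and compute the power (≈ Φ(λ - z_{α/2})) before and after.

Increasing α from 0.005 to 0.025:
• Type I error rate increases (α is the Type I rate by definition).
• Critical value moves from z_{α/2} = 2.807 to 2.241, so power = Φ(λ - z_{α/2}) goes from Φ(1.53 - 2.807) = 0.101 to Φ(1.53 - 2.241) = 0.239.
• Type II error rate β = 1 - power therefore decreases (0.899 → 0.761).
Appropriate when false negatives are costly — here, a spam email lands in the inbox.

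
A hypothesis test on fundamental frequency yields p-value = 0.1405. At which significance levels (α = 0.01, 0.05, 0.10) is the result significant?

p = 0.1405. Not significant at any of the given levels.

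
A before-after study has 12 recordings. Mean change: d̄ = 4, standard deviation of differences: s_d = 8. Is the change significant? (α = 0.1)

t = d̄/(s_d/√n) = 4/(8/√12) = 1.732. df = 11, critical t = ±1.796. Fail to reject H₀.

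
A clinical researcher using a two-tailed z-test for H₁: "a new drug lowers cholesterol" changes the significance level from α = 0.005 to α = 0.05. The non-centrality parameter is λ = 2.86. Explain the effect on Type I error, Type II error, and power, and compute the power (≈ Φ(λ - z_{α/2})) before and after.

Increasing α from 0.005 to 0.05:
• Type I error rate increases (α is the Type I rate by definition).
• Critical value moves from z_{α/2} = 2.807 to 1.96, so power = Φ(λ - z_{α/2}) goes from Φ(2.86 - 2.807) = 0.521 to Φ(2.86 - 1.96) = 0.816.
• Type II error rate β = 1 - power therefore decreases (0.479 → 0.184).
Appropriate when false negatives are costly — here, shelving an effective drug — patients miss out on a treatment that would have helped.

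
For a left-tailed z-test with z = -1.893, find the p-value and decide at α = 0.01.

p = P(Z < -1.893) = Φ(-1.893) ≈ 0.0292. Since p ≥ 0.01, fail to reject H₀ (not significant) at α = 0.01.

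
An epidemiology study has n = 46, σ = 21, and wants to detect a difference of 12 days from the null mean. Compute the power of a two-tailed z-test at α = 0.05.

SE = σ/√n = 21/√46 = 3.096. Non-centrality λ = d/SE = 12/3.096 = 3.876. Power ≈ Φ(λ - z_{α/2}) = Φ(3.876 - 1.96) = Φ(1.916) = 0.972.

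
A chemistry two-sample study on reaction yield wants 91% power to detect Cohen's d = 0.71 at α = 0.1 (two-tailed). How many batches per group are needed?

z_{α/2} = 1.645, z_β = Φ⁻¹(0.91) = 1.341. For medium effect (d = 0.71): n per group = 2(z_{α/2} + z_β)²/d² = 2(1.645 + 1.341)²/0.71² = 35.4 → 36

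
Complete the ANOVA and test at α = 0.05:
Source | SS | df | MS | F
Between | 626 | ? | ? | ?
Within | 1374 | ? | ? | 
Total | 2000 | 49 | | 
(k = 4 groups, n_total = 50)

df_between = 3, df_within = 46. MS_between = 208.67, MS_within = 29.87. F = 6.986, F_crit ≈ 2.807. Reject H₀.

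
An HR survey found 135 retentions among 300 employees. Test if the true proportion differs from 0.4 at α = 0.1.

p̂ = 0.45, p₀ = 0.4. z = (p̂ - p₀)/√(p₀(1-p₀)/n) = 1.768. Critical: ±1.645. Reject H₀.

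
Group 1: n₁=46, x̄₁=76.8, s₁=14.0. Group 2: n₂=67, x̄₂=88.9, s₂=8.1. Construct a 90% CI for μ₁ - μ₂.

Difference = -12.1. SE = √(14.0²/46 + 8.1²/67) = 2.289. CI = (-15.87, -8.33)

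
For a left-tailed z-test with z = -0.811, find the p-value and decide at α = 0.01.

p = P(Z < -0.811) = Φ(-0.811) ≈ 0.2087. Since p ≥ 0.01, fail to reject H₀ (not significant) at α = 0.01.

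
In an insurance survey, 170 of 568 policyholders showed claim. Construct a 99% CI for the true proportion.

p̂ = 0.299. CI = p̂ ± z*√(p̂(1-p̂)/n) = (0.25, 0.349)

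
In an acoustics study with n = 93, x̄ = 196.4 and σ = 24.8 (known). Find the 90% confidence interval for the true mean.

CI = x̄ ± z*(σ/√n) = 196.4 ± 1.645(24.8/√93) = 196.4 ± 4.23 = (192.17, 200.63)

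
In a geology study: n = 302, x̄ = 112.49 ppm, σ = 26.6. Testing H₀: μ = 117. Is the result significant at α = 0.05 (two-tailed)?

z = (112.49 - 117)/(26.6/√302) = -2.946. Since |z| > 1.96, significant at α = 0.05.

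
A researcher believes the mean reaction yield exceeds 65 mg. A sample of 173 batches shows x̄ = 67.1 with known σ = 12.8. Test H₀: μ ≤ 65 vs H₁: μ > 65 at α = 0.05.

z = 2.158. Critical value: 1.645. Reject H₀.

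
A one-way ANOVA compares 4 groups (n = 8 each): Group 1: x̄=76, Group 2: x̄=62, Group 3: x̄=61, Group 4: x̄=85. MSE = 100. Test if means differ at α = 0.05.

Grand mean = 71.0. SS_between = 3216.0, MS_between = 1072.0. F = 10.72, F_crit ≈ 2.947. Reject H₀.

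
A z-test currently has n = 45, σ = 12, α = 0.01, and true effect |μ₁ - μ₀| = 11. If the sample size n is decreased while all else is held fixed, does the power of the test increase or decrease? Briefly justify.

Power decreases: a smaller n inflates the standard error σ/√n, pulling the sampling distribution under H₁ back toward the critical value.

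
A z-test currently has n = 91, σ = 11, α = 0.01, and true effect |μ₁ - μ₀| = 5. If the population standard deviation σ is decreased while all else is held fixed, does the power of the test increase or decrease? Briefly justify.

Power increases: a smaller σ shrinks the standard error σ/√n, moving the sampling distribution under H₁ further from the critical value.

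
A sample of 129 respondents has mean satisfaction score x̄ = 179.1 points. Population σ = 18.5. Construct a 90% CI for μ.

CI = x̄ ± z*(σ/√n) = 179.1 ± 1.645(18.5/√129) = 179.1 ± 2.68 = (176.42, 181.78)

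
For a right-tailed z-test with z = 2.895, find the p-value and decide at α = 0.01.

p = P(Z > 2.895) = 1 - Φ(2.895) ≈ 0.0019. Since p < 0.01, reject H₀ (significant) at α = 0.01.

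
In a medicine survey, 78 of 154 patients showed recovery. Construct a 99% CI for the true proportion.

p̂ = 0.506. CI = p̂ ± z*√(p̂(1-p̂)/n) = (0.403, 0.61)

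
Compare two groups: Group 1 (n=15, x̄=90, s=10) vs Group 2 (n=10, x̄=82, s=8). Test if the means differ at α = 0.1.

Pooled sp = 9.27. t = 2.114, df = 23. Critical t = ±1.714. Reject H₀.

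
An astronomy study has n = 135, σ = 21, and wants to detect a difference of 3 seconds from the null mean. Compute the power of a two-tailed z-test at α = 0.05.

SE = σ/√n = 21/√135 = 1.807. Non-centrality λ = d/SE = 3/1.807 = 1.66. Power ≈ Φ(λ - z_{α/2}) = Φ(1.66 - 1.96) = Φ(-0.3) = 0.382.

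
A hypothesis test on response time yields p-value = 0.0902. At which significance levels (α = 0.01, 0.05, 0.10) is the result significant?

p = 0.0902. Significant at: α = 0.1.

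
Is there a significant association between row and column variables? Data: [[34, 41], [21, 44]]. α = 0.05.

χ² = 2.477. df = 1, critical = 3.841. Fail to reject H₀. No evidence of dependence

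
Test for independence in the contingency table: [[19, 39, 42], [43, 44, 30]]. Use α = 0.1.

χ² = 10.323. df = 2, critical = 4.605. Reject H₀. Variables are dependent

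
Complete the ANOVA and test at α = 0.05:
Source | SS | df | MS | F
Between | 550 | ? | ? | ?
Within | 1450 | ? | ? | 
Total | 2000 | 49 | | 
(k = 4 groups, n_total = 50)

df_between = 3, df_within = 46. MS_between = 183.33, MS_within = 31.52. F = 5.816, F_crit ≈ 2.807. Reject H₀.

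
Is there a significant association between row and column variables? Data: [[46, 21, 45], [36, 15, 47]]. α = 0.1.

χ² = 1.336. df = 2, critical = 4.605. Fail to reject H₀. No evidence of dependence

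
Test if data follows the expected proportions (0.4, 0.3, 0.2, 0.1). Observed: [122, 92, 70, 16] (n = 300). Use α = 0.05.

Expected: [120.0, 90.0, 60.0, 30.0]. χ² = 8.278. df = 3, critical = 7.815. Reject H₀.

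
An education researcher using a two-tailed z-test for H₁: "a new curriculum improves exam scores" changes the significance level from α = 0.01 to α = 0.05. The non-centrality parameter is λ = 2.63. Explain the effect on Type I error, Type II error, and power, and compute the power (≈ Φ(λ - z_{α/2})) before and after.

Increasing α from 0.01 to 0.05:
• Type I error rate increases (α is the Type I rate by definition).
• Critical value moves from z_{α/2} = 2.576 to 1.96, so power = Φ(λ - z_{α/2}) goes from Φ(2.63 - 2.576) = 0.522 to Φ(2.63 - 1.96) = 0.749.
• Type II error rate β = 1 - power therefore decreases (0.478 → 0.251).
Appropriate when false negatives are costly — here, keeping the old curriculum when the new one would have helped students.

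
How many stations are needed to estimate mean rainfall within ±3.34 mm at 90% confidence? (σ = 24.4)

n = (z*σ/E)² = (1.645×24.4/3.34)² = 144.4 → n = 145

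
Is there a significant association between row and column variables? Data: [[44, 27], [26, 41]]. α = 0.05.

χ² = 7.401. df = 1, critical = 3.841. Reject H₀. Variables are dependent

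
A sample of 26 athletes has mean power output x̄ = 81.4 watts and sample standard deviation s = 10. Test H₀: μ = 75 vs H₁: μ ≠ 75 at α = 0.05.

t = (x̄ - μ₀)/(s/√n) = (81.4 - 75)/(10/√26) = 3.263. df = 25, critical t = ±2.06. Reject H₀.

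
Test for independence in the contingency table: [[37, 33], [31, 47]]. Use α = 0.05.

χ² = 2.554. df = 1, critical = 3.841. Fail to reject H₀. No evidence of dependence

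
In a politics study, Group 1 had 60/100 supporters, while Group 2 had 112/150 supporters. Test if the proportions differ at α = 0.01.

p̂₁ = 0.6, p̂₂ = 0.747, pooled p̂ = 0.688. z = -2.452. Critical: ±2.576. Fail to reject H₀.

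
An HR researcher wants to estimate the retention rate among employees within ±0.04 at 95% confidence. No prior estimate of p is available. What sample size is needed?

Conservative approach: use p = 0.5 (maximizes p(1-p) = 0.25). n = z²(0.25)/E² = 1.96²×0.25/0.04² = 600.2 → n = 601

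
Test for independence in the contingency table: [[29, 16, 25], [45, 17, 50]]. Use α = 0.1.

χ² = 2.251. df = 2, critical = 4.605. Fail to reject H₀. No evidence of dependence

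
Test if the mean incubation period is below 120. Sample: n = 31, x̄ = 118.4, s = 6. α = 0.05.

t = (118.4 - 120)/(6/√31) = -1.485, df = 30. Critical t = -1.697. Fail to reject H₀.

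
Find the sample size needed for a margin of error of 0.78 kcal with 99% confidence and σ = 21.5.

n = (z*σ/E)² = (2.576×21.5/0.78)² = 5041.7 → n = 5042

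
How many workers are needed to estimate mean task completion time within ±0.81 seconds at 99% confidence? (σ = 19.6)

n = (z*σ/E)² = (2.576×19.6/0.81)² = 3885.4 → n = 3886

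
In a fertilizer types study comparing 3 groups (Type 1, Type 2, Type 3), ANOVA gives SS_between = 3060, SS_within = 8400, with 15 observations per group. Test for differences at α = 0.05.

df_between = 2, df_within = 42. F = MS_between/MS_within = 1530.0/200.0 = 7.65. F_crit ≈ 3.22. Reject H₀. At least one mean differs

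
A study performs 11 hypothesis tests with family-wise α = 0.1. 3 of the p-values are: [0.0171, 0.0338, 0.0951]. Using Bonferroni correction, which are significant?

Bonferroni α = 0.1/11 = 0.00909. None of the given p-values are significant.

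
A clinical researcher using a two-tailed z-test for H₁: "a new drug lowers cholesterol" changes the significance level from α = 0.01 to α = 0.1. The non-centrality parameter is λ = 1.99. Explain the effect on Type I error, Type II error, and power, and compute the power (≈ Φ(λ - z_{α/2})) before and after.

Increasing α from 0.01 to 0.1:
• Type I error rate increases (α is the Type I rate by definition).
• Critical value moves from z_{α/2} = 2.576 to 1.645, so power = Φ(λ - z_{α/2}) goes from Φ(1.99 - 2.576) = 0.279 to Φ(1.99 - 1.645) = 0.635.
• Type II error rate β = 1 - power therefore decreases (0.721 → 0.365).
Appropriate when false negatives are costly — here, shelving an effective drug — patients miss out on a treatment that would have helped.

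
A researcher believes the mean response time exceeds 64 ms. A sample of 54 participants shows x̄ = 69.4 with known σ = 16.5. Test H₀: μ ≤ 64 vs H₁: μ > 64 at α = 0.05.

z = 2.405. Critical value: 1.645. Reject H₀.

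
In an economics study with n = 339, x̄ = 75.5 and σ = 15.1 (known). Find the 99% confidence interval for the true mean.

CI = x̄ ± z*(σ/√n) = 75.5 ± 2.576(15.1/√339) = 75.5 ± 2.11 = (73.39, 77.61)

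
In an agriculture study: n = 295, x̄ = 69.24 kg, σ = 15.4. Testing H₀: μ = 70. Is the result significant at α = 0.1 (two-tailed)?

z = (69.24 - 70)/(15.4/√295) = -0.848. Since |z| ≤ 1.645, not significant at α = 0.1.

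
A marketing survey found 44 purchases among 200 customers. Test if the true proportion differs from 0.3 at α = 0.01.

p̂ = 0.22, p₀ = 0.3. z = (p̂ - p₀)/√(p₀(1-p₀)/n) = -2.469. Critical: ±2.576. Fail to reject H₀.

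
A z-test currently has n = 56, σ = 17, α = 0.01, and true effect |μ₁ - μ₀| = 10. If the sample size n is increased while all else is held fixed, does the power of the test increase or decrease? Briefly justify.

Power increases: a larger n shrinks the standard error σ/√n, moving the sampling distribution under H₁ further from the critical value.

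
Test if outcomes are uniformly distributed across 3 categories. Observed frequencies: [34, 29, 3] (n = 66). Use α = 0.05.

Expected = 22 each. χ² = Σ(O-E)²/E = 25.182. df = 2, critical value = 5.991. Reject H₀.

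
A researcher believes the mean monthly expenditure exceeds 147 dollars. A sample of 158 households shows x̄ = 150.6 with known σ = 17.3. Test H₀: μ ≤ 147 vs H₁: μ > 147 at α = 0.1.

z = 2.616. Critical value: 1.28. Reject H₀.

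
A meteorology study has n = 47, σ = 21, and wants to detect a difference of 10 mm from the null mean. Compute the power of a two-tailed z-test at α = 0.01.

SE = σ/√n = 21/√47 = 3.063. Non-centrality λ = d/SE = 10/3.063 = 3.265. Power ≈ Φ(λ - z_{α/2}) = Φ(3.265 - 2.576) = Φ(0.689) = 0.754.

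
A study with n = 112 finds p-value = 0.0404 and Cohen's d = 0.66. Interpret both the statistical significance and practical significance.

Statistically significant (p = 0.0404 < 0.05). Cohen's d = 0.66 indicates a medium effect size. Both statistical and practical significance should be considered.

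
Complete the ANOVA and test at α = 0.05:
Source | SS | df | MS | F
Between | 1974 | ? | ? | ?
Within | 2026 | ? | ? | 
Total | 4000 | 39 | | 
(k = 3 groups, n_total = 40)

df_between = 2, df_within = 37. MS_between = 987.0, MS_within = 54.76. F = 18.025, F_crit ≈ 3.252. Reject H₀.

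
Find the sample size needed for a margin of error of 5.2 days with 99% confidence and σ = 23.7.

n = (z*σ/E)² = (2.576×23.7/5.2)² = 137.8 → n = 138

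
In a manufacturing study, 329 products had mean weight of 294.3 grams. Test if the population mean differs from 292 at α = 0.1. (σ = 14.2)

z = (x̄ - μ₀)/(σ/√n) = (294.3 - 292)/(14.2/√329) = 2.938. Critical value: ±1.645. Since |2.938| > 1.645, Reject H₀.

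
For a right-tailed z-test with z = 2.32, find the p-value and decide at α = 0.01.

p = P(Z > 2.32) = 1 - Φ(2.32) ≈ 0.0102. Since p ≥ 0.01, fail to reject H₀ (not significant) at α = 0.01.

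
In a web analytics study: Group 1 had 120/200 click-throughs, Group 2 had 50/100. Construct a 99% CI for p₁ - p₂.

p̂₁ = 0.6, p̂₂ = 0.5. Difference = 0.1. CI = (-0.057, 0.257)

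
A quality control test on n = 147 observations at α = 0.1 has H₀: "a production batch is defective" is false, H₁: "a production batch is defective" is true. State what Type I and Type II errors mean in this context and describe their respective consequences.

Type I (false positive): concluding that a production batch is defective when it is not — scrapping a good batch — wasted material and cost for no reason. Type II (false negative): failing to conclude that a production batch is defective when it is — shipping a defective batch — faulty products reach customers. Which is costlier depends on domain priorities and is a judgement call rather than a statistical fact.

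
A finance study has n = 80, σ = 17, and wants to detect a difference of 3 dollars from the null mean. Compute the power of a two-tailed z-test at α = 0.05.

SE = σ/√n = 17/√80 = 1.901. Non-centrality λ = d/SE = 3/1.901 = 1.578. Power ≈ Φ(λ - z_{α/2}) = Φ(1.578 - 1.96) = Φ(-0.382) = 0.351.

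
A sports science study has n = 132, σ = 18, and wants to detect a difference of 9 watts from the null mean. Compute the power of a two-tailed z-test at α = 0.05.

SE = σ/√n = 18/√132 = 1.567. Non-centrality λ = d/SE = 9/1.567 = 5.745. Power ≈ Φ(λ - z_{α/2}) = Φ(5.745 - 1.96) = Φ(3.785) = 1.0.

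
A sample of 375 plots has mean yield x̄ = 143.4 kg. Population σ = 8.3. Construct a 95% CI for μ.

CI = x̄ ± z*(σ/√n) = 143.4 ± 1.96(8.3/√375) = 143.4 ± 0.84 = (142.56, 144.24)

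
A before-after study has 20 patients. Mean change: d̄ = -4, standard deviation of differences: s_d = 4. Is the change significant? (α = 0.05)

t = d̄/(s_d/√n) = -4/(4/√20) = -4.472. df = 19, critical t = ±2.093. Reject H₀.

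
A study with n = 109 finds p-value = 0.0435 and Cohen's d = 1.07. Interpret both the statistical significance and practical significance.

Statistically significant (p = 0.0435 < 0.05). Cohen's d = 1.07 indicates a large effect size. Both statistical and practical significance should be considered.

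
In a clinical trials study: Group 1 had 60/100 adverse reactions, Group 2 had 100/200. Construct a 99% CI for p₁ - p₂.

p̂₁ = 0.6, p̂₂ = 0.5. Difference = 0.1. CI = (-0.056, 0.256)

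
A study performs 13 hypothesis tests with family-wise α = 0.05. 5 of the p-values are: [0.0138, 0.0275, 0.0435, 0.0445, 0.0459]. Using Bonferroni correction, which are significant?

Bonferroni α = 0.05/13 = 0.00385. None of the given p-values are significant.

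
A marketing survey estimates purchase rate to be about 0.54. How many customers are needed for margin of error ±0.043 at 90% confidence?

n = z²p(1-p)/E² = 1.645²×0.54×0.46/0.043² = 363.5 → n = 364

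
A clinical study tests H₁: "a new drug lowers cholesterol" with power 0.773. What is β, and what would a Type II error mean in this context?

β = 1 - power = 1 - 0.773 = 0.227. A Type II error is failing to reject H₀ when H₀ is false (false negative) — here, failing to conclude that a new drug lowers cholesterol when in fact it is true. Consequence: shelving an effective drug — patients miss out on a treatment that would have helped.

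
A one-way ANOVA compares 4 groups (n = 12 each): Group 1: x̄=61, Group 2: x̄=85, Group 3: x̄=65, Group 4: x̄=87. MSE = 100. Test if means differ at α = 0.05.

Grand mean = 74.5. SS_between = 6468.0, MS_between = 2156.0. F = 21.56, F_crit ≈ 2.816. Reject H₀.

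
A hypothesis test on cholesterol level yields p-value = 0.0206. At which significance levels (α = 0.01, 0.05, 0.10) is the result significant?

p = 0.0206. Significant at: α = 0.05, 0.1.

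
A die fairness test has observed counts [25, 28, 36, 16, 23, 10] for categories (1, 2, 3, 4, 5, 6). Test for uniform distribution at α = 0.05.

Expected = 23 each. χ² = Σ(O-E)²/E = 18.087. df = 5, critical value = 11.07. Reject H₀.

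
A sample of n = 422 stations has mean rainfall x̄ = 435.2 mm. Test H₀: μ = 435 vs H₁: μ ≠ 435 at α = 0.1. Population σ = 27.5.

z = (x̄ - μ₀)/(σ/√n) = (435.2 - 435)/(27.5/√422) = 0.149. Critical value: ±1.645. Since |0.149| ≤ 1.645, Fail to reject H₀.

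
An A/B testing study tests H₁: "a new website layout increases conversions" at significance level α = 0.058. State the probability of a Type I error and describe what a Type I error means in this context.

P(Type I error) = α = 0.058. A Type I error is rejecting H₀ when H₀ is actually true (false positive) — here, concluding that a new website layout increases conversions when in fact this is not the case. Consequence: rolling out a layout that doesn't actually help — wasted engineering effort.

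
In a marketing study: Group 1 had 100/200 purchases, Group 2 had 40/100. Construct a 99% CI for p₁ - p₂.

p̂₁ = 0.5, p̂₂ = 0.4. Difference = 0.1. CI = (-0.056, 0.256)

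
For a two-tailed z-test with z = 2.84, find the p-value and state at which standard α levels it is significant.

p = 2·P(Z > |2.84|) = 2·(1 - Φ(2.84)) ≈ 0.0045. Significant at α = 0.1; Significant at α = 0.05; Significant at α = 0.01.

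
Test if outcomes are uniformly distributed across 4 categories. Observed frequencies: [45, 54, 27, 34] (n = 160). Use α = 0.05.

Expected = 40 each. χ² = Σ(O-E)²/E = 10.65. df = 3, critical value = 7.815. Reject H₀.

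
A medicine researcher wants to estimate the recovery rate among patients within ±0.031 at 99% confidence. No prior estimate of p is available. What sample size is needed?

Conservative approach: use p = 0.5 (maximizes p(1-p) = 0.25). n = z²(0.25)/E² = 2.576²×0.25/0.031² = 1726.3 → n = 1727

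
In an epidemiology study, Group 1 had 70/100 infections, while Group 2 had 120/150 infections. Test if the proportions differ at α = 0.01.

p̂₁ = 0.7, p̂₂ = 0.8, pooled p̂ = 0.76. z = -1.814. Critical: ±2.576. Fail to reject H₀.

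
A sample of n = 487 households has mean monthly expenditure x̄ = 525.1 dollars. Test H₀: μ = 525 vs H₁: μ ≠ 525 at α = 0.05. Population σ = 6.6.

z = (x̄ - μ₀)/(σ/√n) = (525.1 - 525)/(6.6/√487) = 0.334. Critical value: ±1.96. Since |0.334| ≤ 1.96, Fail to reject H₀.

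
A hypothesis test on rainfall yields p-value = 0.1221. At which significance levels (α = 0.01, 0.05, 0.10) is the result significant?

p = 0.1221. Not significant at any of the given levels.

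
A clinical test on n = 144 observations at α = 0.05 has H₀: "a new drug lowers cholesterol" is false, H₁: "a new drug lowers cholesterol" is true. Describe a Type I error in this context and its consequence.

Type I error: rejecting H₀ when it is true — concluding that a new drug lowers cholesterol when in fact it is not. Consequence: approving an ineffective drug — patients take a useless medication and may skip effective alternatives.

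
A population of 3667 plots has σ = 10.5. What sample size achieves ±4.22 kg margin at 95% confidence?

Without FPC: n₀ = (1.96×10.5/4.22)² = 23.783. With FPC: n = n₀N/(n₀+N-1) = 23.6 → n = 24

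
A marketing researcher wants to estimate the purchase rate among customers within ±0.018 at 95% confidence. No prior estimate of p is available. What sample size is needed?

Conservative approach: use p = 0.5 (maximizes p(1-p) = 0.25). n = z²(0.25)/E² = 1.96²×0.25/0.018² = 2964.2 → n = 2965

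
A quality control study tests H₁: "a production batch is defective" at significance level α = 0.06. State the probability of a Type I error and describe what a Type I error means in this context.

P(Type I error) = α = 0.06. A Type I error is rejecting H₀ when H₀ is actually true (false positive) — here, concluding that a production batch is defective when in fact this is not the case. Consequence: scrapping a good batch — wasted material and cost for no reason.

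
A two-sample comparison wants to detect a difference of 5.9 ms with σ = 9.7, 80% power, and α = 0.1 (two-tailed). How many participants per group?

n per group = 2(z_α/2 + z_β)²σ²/d² = 2×(1.645 + 0.84)²×9.7²/5.9² = 33.4 → n = 34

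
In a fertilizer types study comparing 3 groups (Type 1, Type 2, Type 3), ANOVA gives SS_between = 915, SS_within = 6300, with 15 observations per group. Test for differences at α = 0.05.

df_between = 2, df_within = 42. F = MS_between/MS_within = 457.5/150.0 = 3.05. F_crit ≈ 3.22. Fail to reject H₀.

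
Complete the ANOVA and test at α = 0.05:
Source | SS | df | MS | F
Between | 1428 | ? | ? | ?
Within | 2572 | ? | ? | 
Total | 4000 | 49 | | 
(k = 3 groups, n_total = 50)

df_between = 2, df_within = 47. MS_between = 714.0, MS_within = 54.72. F = 13.047, F_crit ≈ 3.195. Reject H₀.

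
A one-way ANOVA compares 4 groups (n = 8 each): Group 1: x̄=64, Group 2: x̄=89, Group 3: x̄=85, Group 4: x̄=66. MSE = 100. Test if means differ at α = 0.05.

Grand mean = 76.0. SS_between = 3952.0, MS_between = 1317.33. F = 13.173, F_crit ≈ 2.947. Reject H₀.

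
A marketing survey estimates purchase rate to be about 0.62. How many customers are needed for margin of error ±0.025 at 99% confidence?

n = z²p(1-p)/E² = 2.576²×0.62×0.38/0.025² = 2501.4 → n = 2502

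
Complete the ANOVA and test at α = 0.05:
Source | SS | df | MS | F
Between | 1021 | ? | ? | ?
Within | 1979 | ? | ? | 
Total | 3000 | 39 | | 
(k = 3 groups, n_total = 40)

df_between = 2, df_within = 37. MS_between = 510.5, MS_within = 53.49. F = 9.544, F_crit ≈ 3.252. Reject H₀.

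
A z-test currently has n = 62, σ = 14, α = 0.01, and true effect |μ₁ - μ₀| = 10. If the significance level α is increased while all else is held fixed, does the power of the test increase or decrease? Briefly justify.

Power increases: a larger α lowers the critical value, so more of the H₁ sampling distribution falls in the rejection region.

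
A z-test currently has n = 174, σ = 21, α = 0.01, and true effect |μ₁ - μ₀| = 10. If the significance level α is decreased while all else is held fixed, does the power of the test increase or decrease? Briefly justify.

Power decreases: a smaller α raises the critical value, so less of the H₁ sampling distribution falls in the rejection region.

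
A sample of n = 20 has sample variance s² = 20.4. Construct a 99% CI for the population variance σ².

df = 19. χ²_{0.005} = 38.582, χ²_{0.995} = 6.844. CI for σ² = ((n-1)s²/χ²_{α/2}, (n-1)s²/χ²_{1-α/2}) = (19·20.4/38.582, 19·20.4/6.844) = (10.05, 56.63)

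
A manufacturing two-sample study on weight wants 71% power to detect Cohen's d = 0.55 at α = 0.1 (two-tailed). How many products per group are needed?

z_{α/2} = 1.645, z_β = Φ⁻¹(0.71) = 0.553. For medium effect (d = 0.55): n per group = 2(z_{α/2} + z_β)²/d² = 2(1.645 + 0.553)²/0.55² = 31.9 → 32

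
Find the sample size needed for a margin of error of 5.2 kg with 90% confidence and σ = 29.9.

n = (z*σ/E)² = (1.645×29.9/5.2)² = 89.5 → n = 90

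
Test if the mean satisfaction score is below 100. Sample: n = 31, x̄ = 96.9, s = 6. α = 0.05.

t = (96.9 - 100)/(6/√31) = -2.877, df = 30. Critical t = -1.697. Reject H₀.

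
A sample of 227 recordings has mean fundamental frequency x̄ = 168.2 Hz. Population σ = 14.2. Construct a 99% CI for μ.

CI = x̄ ± z*(σ/√n) = 168.2 ± 2.576(14.2/√227) = 168.2 ± 2.43 = (165.77, 170.63)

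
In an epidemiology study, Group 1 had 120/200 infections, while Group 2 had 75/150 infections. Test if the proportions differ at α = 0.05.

p̂₁ = 0.6, p̂₂ = 0.5, pooled p̂ = 0.557. z = 1.864. Critical: ±1.96. Fail to reject H₀.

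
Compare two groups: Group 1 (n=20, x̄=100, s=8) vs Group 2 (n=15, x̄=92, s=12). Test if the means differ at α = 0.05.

Pooled sp = 9.9. t = 2.367, df = 33. Critical t = ±2.035. Reject H₀.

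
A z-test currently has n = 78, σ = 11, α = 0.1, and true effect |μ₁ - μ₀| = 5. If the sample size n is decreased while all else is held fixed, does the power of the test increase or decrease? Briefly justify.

Power decreases: a smaller n inflates the standard error σ/√n, pulling the sampling distribution under H₁ back toward the critical value.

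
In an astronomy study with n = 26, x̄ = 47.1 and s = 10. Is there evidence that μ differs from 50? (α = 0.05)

t = (x̄ - μ₀)/(s/√n) = (47.1 - 50)/(10/√26) = -1.479. df = 25, critical t = ±2.06. Fail to reject H₀.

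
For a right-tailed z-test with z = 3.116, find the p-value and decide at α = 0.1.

p = P(Z > 3.116) = 1 - Φ(3.116) ≈ 0.0009. Since p < 0.1, reject H₀ (significant) at α = 0.1.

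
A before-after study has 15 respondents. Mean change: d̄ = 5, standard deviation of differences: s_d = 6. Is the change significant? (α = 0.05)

t = d̄/(s_d/√n) = 5/(6/√15) = 3.227. df = 14, critical t = ±2.145. Reject H₀.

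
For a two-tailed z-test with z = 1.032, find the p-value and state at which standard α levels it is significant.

p = 2·P(Z > |1.032|) = 2·(1 - Φ(1.032)) ≈ 0.3021. Not significant at any standard level.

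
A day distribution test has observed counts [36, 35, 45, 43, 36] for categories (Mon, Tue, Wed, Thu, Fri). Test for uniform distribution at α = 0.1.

Expected = 39 each. χ² = Σ(O-E)²/E = 2.205. df = 4, critical value = 7.779. Fail to reject H₀.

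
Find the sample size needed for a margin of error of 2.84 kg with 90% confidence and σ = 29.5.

n = (z*σ/E)² = (1.645×29.5/2.84)² = 292.0 → n = 292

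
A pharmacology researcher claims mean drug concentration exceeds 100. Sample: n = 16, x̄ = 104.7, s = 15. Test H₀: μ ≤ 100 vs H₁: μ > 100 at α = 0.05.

t = (104.7 - 100)/(15/√16) = 1.253, df = 15. Critical t = 1.753. Fail to reject H₀.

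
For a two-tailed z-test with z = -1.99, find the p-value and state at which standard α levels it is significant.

p = 2·P(Z > |-1.99|) = 2·(1 - Φ(1.99)) ≈ 0.0466. Significant at α = 0.1; Significant at α = 0.05.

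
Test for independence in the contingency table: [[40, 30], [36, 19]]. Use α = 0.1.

χ² = 0.893. df = 1, critical = 2.706. Fail to reject H₀. No evidence of dependence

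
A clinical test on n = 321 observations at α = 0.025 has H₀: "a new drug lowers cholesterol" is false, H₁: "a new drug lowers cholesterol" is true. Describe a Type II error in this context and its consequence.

Type II error: failing to reject H₀ when it is false — concluding that a new drug lowers cholesterol is not supported when in fact it is. Consequence: shelving an effective drug — patients miss out on a treatment that would have helped.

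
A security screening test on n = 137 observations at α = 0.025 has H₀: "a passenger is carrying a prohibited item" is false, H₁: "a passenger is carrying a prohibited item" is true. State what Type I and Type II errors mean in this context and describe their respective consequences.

Type I (false positive): concluding that a passenger is carrying a prohibited item when it is not — detaining an innocent passenger — delay and inconvenience. Type II (false negative): failing to conclude that a passenger is carrying a prohibited item when it is — letting a prohibited item through — security breach. Which is costlier depends on domain priorities and is a judgement call rather than a statistical fact.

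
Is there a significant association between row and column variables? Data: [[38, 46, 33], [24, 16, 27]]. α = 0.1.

χ² = 5.064. df = 2, critical = 4.605. Reject H₀. Variables are dependent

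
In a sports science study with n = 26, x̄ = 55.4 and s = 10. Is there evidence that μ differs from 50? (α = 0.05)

t = (x̄ - μ₀)/(s/√n) = (55.4 - 50)/(10/√26) = 2.753. df = 25, critical t = ±2.06. Reject H₀.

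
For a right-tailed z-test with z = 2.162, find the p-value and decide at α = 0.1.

p = P(Z > 2.162) = 1 - Φ(2.162) ≈ 0.0153. Since p < 0.1, reject H₀ (significant) at α = 0.1.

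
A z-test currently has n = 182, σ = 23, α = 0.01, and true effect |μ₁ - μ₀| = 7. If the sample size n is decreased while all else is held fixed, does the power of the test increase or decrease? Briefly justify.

Power decreases: a smaller n inflates the standard error σ/√n, pulling the sampling distribution under H₁ back toward the critical value.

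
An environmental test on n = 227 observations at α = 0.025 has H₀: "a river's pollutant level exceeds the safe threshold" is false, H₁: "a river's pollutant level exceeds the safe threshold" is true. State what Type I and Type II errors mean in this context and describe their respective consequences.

Type I (false positive): concluding that a river's pollutant level exceeds the safe threshold when it is not — shutting down a compliant factory unnecessarily. Type II (false negative): failing to conclude that a river's pollutant level exceeds the safe threshold when it is — allowing unsafe pollution to continue. Which is costlier depends on domain priorities and is a judgement call rather than a statistical fact.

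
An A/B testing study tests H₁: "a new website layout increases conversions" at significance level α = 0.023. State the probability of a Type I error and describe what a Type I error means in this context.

P(Type I error) = α = 0.023. A Type I error is rejecting H₀ when H₀ is actually true (false positive) — here, concluding that a new website layout increases conversions when in fact this is not the case. Consequence: rolling out a layout that doesn't actually help — wasted engineering effort.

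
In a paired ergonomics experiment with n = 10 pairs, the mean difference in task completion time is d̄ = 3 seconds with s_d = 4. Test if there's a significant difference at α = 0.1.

t = d̄/(s_d/√n) = 3/(4/√10) = 2.372. df = 9, critical t = ±1.833. Reject H₀.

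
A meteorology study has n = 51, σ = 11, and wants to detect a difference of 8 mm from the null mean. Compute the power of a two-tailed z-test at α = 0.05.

SE = σ/√n = 11/√51 = 1.54. Non-centrality λ = d/SE = 8/1.54 = 5.194. Power ≈ Φ(λ - z_{α/2}) = Φ(5.194 - 1.96) = Φ(3.234) = 0.999.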